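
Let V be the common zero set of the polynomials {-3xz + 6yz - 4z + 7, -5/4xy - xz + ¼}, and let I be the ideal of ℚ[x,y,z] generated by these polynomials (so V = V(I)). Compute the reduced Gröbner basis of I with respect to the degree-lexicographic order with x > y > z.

f_1 = -3xz + 6yz - 4z + 7, LT = xz.
f_2 = -5/4xy - xz + ¼, LT = xy.

S(f_1,f_2): lcm = xyz. S = -⅘xz² - 2y²z + 4/3yz - 7/3y + ⅕z.
  reduce S modulo (f_1, f_2):
  remainder -2y²z - 8/5yz² + 4/3yz + 16/15z² - 7/3y - 5/3z ≠ 0; add g_3 = -2y²z - 8/5yz² + 4/3yz + 16/15z² - 7/3y - 5/3z to the basis.

The other S-polynomials (S(f_1,g_3), S(f_2,g_3)) all reduce to 0 modulo the current basis, so we have a Gröbner basis.

G = {y²z + ⅘yz² - ⅔yz - 8/15z² + 7/6y + ⅚z, xy + 8/5yz - 16/15z + 5/3, xz - 2yz + 4/3z - 7/3}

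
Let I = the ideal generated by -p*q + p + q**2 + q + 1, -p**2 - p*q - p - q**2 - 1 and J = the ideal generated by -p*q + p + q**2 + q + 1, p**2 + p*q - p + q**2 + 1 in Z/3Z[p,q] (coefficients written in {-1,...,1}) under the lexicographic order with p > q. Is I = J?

Since reduced Gröbner bases are canonical representatives of ideals under a given ordering, it suffices to compute and compare them.
Buchberger on the first generating set:
f_1 = -p*q + p + q**2 + q + 1, LT = p*q.
f_2 = -p**2 - p*q - p - q**2 - 1, LT = p**2.

S(f_1,f_2): lcm = p**2*q. S = -p**2 + p*q**2 + p*q - p - q**3 - q.
  reduce S modulo (f_1, f_2):
  remainder -q**2 + 1 ≠ 0; add g_3 = -q**2 + 1 to the basis.

The other S-polynomials (S(f_1,g_3), S(f_2,g_3)) all reduce to 0 modulo the current basis, so we have a Gröbner basis.
Inter-reduce: drop elements whose leading term is divisible by another's, tail-reduce, and make monic.
Reduced Gröbner basis: {p**2 - p + q + 1, p*q - p - q + 1, q**2 - 1}.

Buchberger on the second generating set:
h_1 = -p*q + p + q**2 + q + 1, LT = p*q.
h_2 = p**2 + p*q - p + q**2 + 1, LT = p**2.

S(h_1,h_2): lcm = p**2*q. S = -p**2 + p*q**2 - p - q**3 - q.
  reduce S modulo (h_1, h_2):
  remainder q**2 - q ≠ 0; add k_3 = q**2 - q to the basis.

The other S-polynomials (S(h_1,k_3), S(h_2,k_3)) all reduce to 0 modulo the current basis, so we have a Gröbner basis.
Inter-reduce: drop elements whose leading term is divisible by another's, tail-reduce, and make monic.
Reduced Gröbner basis: {p**2 - 1, p*q - p + q - 1, q**2 - q}.

These differ, so the ideals are not equal.

No, the ideals differ.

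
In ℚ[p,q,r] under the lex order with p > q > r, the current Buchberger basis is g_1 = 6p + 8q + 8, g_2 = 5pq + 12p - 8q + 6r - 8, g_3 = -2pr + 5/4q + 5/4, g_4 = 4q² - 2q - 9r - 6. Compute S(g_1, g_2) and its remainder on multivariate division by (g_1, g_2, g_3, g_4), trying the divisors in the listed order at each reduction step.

lcm(LM(g_1), LM(g_2)) = pq.
S = (lcm/LT(g_1))·g_1 − (lcm/LT(g_2))·g_2 = -12/5p + 4/3q² + 44/15q - 6/5r + 8/5.
Reduce S modulo (g_1, g_2, g_3, g_4) in that order:
  leading term p: subtract (-⅖)·g_1 from -12/5p + 4/3q² + 44/15q - 6/5r + 8/5 → 4/3q² + 92/15q - 6/5r + 24/5
  leading term q²: subtract (⅓)·g_4 from 4/3q² + 92/15q - 6/5r + 24/5 → 34/5q + 9/5r + 34/5
  leading term q: no divisor's leading term divides it; move 34/5q to the remainder.
  leading term r: no divisor's leading term divides it; move 9/5r to the remainder.
  leading term 1: no divisor's leading term divides it; move 34/5 to the remainder.
The remainder 34/5q + 9/5r + 34/5 is nonzero, so it would be added as the next basis element.

S(g_1, g_2) = -12/5p + 4/3q² + 44/15q - 6/5r + 8/5; remainder on division = 34/5q + 9/5r + 34/5.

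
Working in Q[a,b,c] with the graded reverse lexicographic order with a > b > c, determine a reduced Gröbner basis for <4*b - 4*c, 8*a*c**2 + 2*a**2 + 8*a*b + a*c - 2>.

f_1 = 4*b - 4*c, LT = b.
f_2 = 8*a*c**2 + 2*a**2 + 8*a*b + a*c - 2, LT = a*c**2.

The S-polynomials (S(f_1,f_2)) all reduce to 0 modulo the current basis, so we have a Gröbner basis.

G = {a*c**2 + 1/4*a**2 + 9/8*a*c - 1/4, b - c}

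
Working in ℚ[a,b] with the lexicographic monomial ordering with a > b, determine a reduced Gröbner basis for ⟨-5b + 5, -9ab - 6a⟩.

G = {a, b - 1}

f_1 = -5b + 5, LT = b.
f_2 = -9ab - 6a, LT = ab.

S(f_1,f_2): lcm = ab. S = -5/3a.
  leading term a: no divisor's leading term divides it; move -5/3a to the remainder.
  remainder -5/3a ≠ 0; add g_3 = -5/3a to the basis.

The other S-polynomials (S(f_1,g_3), S(f_2,g_3)) all reduce to 0 modulo the current basis, so we have a Gröbner basis.
Inter-reduce: drop elements whose leading term is divisible by another's, tail-reduce, and make monic.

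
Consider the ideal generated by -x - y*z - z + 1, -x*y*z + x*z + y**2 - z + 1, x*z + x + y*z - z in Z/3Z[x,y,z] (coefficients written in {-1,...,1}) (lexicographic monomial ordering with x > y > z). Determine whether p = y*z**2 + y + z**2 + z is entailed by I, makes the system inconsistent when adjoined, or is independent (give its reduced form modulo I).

First compute the reduced Gröbner basis of I by Buchberger's algorithm.
f_1 = -x - y*z - z + 1, LT = x.
f_2 = -x*y*z + x*z + y**2 - z + 1, LT = x*y*z.
f_3 = x*z + x + y*z - z, LT = x*z.

S(f_1,f_2): lcm = x*y*z. S = x*z + y**2*z**2 + y**2 + y*z**2 - y*z - z + 1.
  reduce S modulo (f_1, f_2, f_3):
  remainder y**2*z**2 + y**2 - y*z - z**2 + 1 ≠ 0; add h_4 = y**2*z**2 + y**2 - y*z - z**2 + 1 to the basis.

S(f_1,f_3): lcm = x*z. S = -x + y*z**2 - y*z + z**2.
  reduce S modulo (f_1, f_2, f_3, h_4):
  remainder y*z**2 + z**2 + z - 1 ≠ 0; add h_5 = y*z**2 + z**2 + z - 1 to the basis.

S(f_2,f_3): lcm = x*y*z. S = -x*y - x*z - y**2*z - y**2 + y*z + z - 1.
  reduce S modulo (f_1, f_2, f_3, h_4, h_5):
  remainder -y**2 - y*z - y - z ≠ 0; add h_6 = -y**2 - y*z - y - z to the basis.

S(h_4,h_6): lcm = y**2*z**2. S = y**2 - y*z**3 - y*z**2 - y*z - z**3 - z**2 + 1.
  reduce S modulo (f_1, f_2, f_3, h_4, h_5, h_6):
  remainder y*z - y + z**2 - z ≠ 0; add h_7 = y*z - y + z**2 - z to the basis.

S(h_4,h_7): lcm = y**2*z**2. S = y**2*z + y**2 - y*z**3 + y*z**2 - y*z - z**2 + 1.
  reduce S modulo (f_1, f_2, f_3, h_4, h_5, h_6, h_7):
  remainder -y + z**3 - z**2 + z + 1 ≠ 0; add h_8 = -y + z**3 - z**2 + z + 1 to the basis.

S(f_2,h_8): lcm = x*y*z. S = x*z**4 - x*z**3 + x*z**2 - y**2 + z - 1.
  reduce S modulo (f_1, f_2, f_3, h_4, h_5, h_6, h_7, h_8):
  remainder -z**4 - z**3 + z + 1 ≠ 0; add h_9 = -z**4 - z**3 + z + 1 to the basis.

The other S-polynomials (S(f_1,h_4), S(f_2,h_4), S(f_3,h_4), S(f_1,h_5), S(f_2,h_5), S(f_3,h_5), S(h_4,h_5), S(f_1,h_6), S(f_2,h_6), S(f_3,h_6), S(h_5,h_6), S(f_1,h_7), S(f_2,h_7), S(f_3,h_7), S(h_5,h_7), S(h_6,h_7), S(f_1,h_8), S(f_3,h_8), S(h_4,h_8), S(h_5,h_8), S(h_6,h_8), S(h_7,h_8), S(f_1,h_9), S(f_2,h_9), S(f_3,h_9), S(h_4,h_9), S(h_5,h_9), S(h_6,h_9), S(h_7,h_9), S(h_8,h_9)) all reduce to 0 modulo the current basis, so we have a Gröbner basis.
Inter-reduce: drop elements whose leading term is divisible by another's, tail-reduce, and make monic.
Reduced Gröbner basis: {x + z**3 + z**2, y - z**3 + z**2 - z - 1, z**4 + z**3 - z - 1}.
Label its elements g_1 = x + z**3 + z**2, g_2 = y - z**3 + z**2 - z - 1, g_3 = z**4 + z**3 - z - 1.

Reduce p = y*z**2 + y + z**2 + z modulo G:
  leading term y*z**2: subtract (z**2)·g_2 from y*z**2 + y + z**2 + z → y + z**5 - z**4 + z**3 - z**2 + z
  leading term y: subtract (1)·g_2 from y + z**5 - z**4 + z**3 - z**2 + z → z**5 - z**4 - z**3 + z**2 - z + 1
  leading term z**5: subtract (z)·g_3 from z**5 - z**4 - z**3 + z**2 - z + 1 → z**4 - z**3 - z**2 + 1
  leading term z**4: subtract (1)·g_3 from z**4 - z**3 - z**2 + 1 → z**3 - z**2 + z - 1
  leading term z**3: no divisor's leading term divides it; move z**3 to the remainder.
  leading term z**2: no divisor's leading term divides it; move -z**2 to the remainder.
  leading term z: no divisor's leading term divides it; move z to the remainder.
  leading term 1: no divisor's leading term divides it; move -1 to the remainder.
  normal form = z**3 - z**2 + z - 1.
The normal form is nonzero, so p ∉ I. Since p minus its normal form lies in I, I + (p) = I + (r) where r = z**3 - z**2 + z - 1; decide whether this ideal is the whole ring.
Run Buchberger on G together with r (pairs among the g_i already reduce to 0 since G is a Gröbner basis):
g_1 = x + z**3 + z**2, LT = x.
g_2 = y - z**3 + z**2 - z - 1, LT = y.
g_3 = z**4 + z**3 - z - 1, LT = z**4.
r = z**3 - z**2 + z - 1, LT = z**3.

S(g_3,r): lcm = z**4. S = -z**3 - z**2 - 1.
  reduce S modulo (g_1, g_2, g_3, r):
  remainder z**2 + z + 1 ≠ 0; add m_5 = z**2 + z + 1 to the basis.

S(r,m_5): lcm = z**3. S = z**2 - 1.
  reduce S modulo (g_1, g_2, g_3, r, m_5):
  remainder -z + 1 ≠ 0; add m_6 = -z + 1 to the basis.

The other S-polynomials (S(g_1,g_2), S(g_1,g_3), S(g_1,r), S(g_2,g_3), S(g_2,r), S(g_1,m_5), S(g_2,m_5), S(g_3,m_5), S(g_1,m_6), S(g_2,m_6), S(g_3,m_6), S(r,m_6), S(m_5,m_6)) all reduce to 0 modulo the current basis, so we have a Gröbner basis.
Inter-reduce: drop elements whose leading term is divisible by another's, tail-reduce, and make monic.
Reduced Gröbner basis: {x - 1, y + 1, z - 1}.
The reduced Gröbner basis of I + (p) is {x - 1, y + 1, z - 1} ≠ {1}, a proper ideal, so the enlarged system stays consistent: p is independent of I, with normal form z**3 - z**2 + z - 1.

Ideal membership is decidable via reduction modulo a Gröbner basis.

y*z**2 + y + z**2 + z is independent of I; its normal form modulo I is z**3 - z**2 + z - 1.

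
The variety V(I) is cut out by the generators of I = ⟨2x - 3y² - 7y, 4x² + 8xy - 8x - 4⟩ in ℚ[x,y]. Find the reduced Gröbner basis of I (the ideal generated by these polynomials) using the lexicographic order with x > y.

G = {x - 3/2y² - 7/2y, y⁴ + 6y³ + 65/9y² - 28/9y - 4/9}

f_1 = 2x - 3y² - 7y, LT = x.
f_2 = 4x² + 8xy - 8x - 4, LT = x².

S(f_1,f_2): lcm = x². S = -3/2xy² - 11/2xy + 2x + 1.
  reduce S modulo (f_1, f_2):
  remainder -9/4y⁴ - 27/2y³ - 65/4y² + 7y + 1 ≠ 0; add g_3 = -9/4y⁴ - 27/2y³ - 65/4y² + 7y + 1 to the basis.

The other S-polynomials (S(f_1,g_3), S(f_2,g_3)) all reduce to 0 modulo the current basis, so we have a Gröbner basis.
Inter-reduce: drop elements whose leading term is divisible by another's, tail-reduce, and make monic.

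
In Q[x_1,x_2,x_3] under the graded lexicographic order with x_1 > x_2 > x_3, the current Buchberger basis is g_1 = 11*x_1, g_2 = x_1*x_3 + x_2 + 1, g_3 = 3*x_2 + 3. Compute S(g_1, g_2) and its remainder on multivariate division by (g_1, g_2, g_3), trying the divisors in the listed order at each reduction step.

lcm(LM(g_1), LM(g_2)) = x_1*x_3.
S = (lcm/LT(g_1))·g_1 − (lcm/LT(g_2))·g_2 = -x_2 - 1.
Reduce S modulo (g_1, g_2, g_3) in that order:
  leading term x_2: subtract (-1/3)·g_3 from -x_2 - 1 → 0
The remainder is 0, so this S-polynomial contributes no new basis element.
An S-polynomial is built so that the two leading terms cancel; whether anything survives reduction is exactly the Gröbner-basis criterion.

S(g_1, g_2) = -x_2 - 1; remainder on division = 0.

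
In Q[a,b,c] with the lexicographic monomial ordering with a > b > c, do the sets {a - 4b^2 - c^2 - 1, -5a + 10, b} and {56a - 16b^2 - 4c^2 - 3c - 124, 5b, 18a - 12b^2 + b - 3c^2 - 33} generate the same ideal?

Since reduced Gröbner bases are canonical representatives of ideals under a given ordering, it suffices to compute and compare them.
Buchberger on the first generating set:
f_1 = a - 4b^2 - c^2 - 1, LT = a.
f_2 = -5a + 10, LT = a.
f_3 = b, LT = b.

S(f_1,f_2): lcm = a. S = -4b^2 - c^2 + 1.
  reduce S modulo (f_1, f_2, f_3):
  remainder -c^2 + 1 ≠ 0; add g_4 = -c^2 + 1 to the basis.

The other S-polynomials (S(f_1,f_3), S(f_2,f_3), S(f_1,g_4), S(f_2,g_4), S(f_3,g_4)) all reduce to 0 modulo the current basis, so we have a Gröbner basis.
Inter-reduce: drop elements whose leading term is divisible by another's, tail-reduce, and make monic.
Reduced Gröbner basis: {a - 2, b, c^2 - 1}.

Buchberger on the second generating set:
h_1 = 56a - 16b^2 - 4c^2 - 3c - 124, LT = a.
h_2 = 5b, LT = b.
h_3 = 18a - 12b^2 + b - 3c^2 - 33, LT = a.

S(h_1,h_3): lcm = a. S = 8/21b^2 - 1/18b + 2/21c^2 - 3/56c - 8/21.
  reduce S modulo (h_1, h_2, h_3):
  remainder 2/21c^2 - 3/56c - 8/21 ≠ 0; add k_4 = 2/21c^2 - 3/56c - 8/21 to the basis.

The other S-polynomials (S(h_1,h_2), S(h_2,h_3), S(h_1,k_4), S(h_2,k_4), S(h_3,k_4)) all reduce to 0 modulo the current basis, so we have a Gröbner basis.
Inter-reduce: drop elements whose leading term is divisible by another's, tail-reduce, and make monic.
Reduced Gröbner basis: {a - 3/32c - 5/2, b, c^2 - 9/16c - 4}.

These differ, so the ideals are not equal.
The same test decides containment: I ⊆ J iff every generator of I reduces to 0 modulo a Gröbner basis of J.

No, the ideals differ.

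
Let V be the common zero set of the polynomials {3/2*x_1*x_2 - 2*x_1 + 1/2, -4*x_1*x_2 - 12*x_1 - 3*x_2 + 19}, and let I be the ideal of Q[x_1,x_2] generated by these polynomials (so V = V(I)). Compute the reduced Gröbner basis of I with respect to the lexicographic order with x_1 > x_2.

G = {x_1 + 9/52*x_2 - 61/52, x_2**2 - 73/9*x_2 + 64/9}

f_1 = 3/2*x_1*x_2 - 2*x_1 + 1/2, LT = x_1*x_2.
f_2 = -4*x_1*x_2 - 12*x_1 - 3*x_2 + 19, LT = x_1*x_2.

S(f_1,f_2): lcm = x_1*x_2. S = -13/3*x_1 - 3/4*x_2 + 61/12.
  leading term x_1: no divisor's leading term divides it; move -13/3*x_1 to the remainder.
  leading term x_2: no divisor's leading term divides it; move -3/4*x_2 to the remainder.
  leading term 1: no divisor's leading term divides it; move 61/12 to the remainder.
  remainder -13/3*x_1 - 3/4*x_2 + 61/12 ≠ 0; add g_3 = -13/3*x_1 - 3/4*x_2 + 61/12 to the basis.

S(f_1,g_3): lcm = x_1*x_2. S = -4/3*x_1 - 9/52*x_2**2 + 61/52*x_2 + 1/3.
  leading term x_1: subtract (4/13)·g_3 from -4/3*x_1 - 9/52*x_2**2 + 61/52*x_2 + 1/3 → -9/52*x_2**2 + 73/52*x_2 - 16/13
  leading term x_2**2: no divisor's leading term divides it; move -9/52*x_2**2 to the remainder.
  leading term x_2: no divisor's leading term divides it; move 73/52*x_2 to the remainder.
  leading term 1: no divisor's leading term divides it; move -16/13 to the remainder.
  remainder -9/52*x_2**2 + 73/52*x_2 - 16/13 ≠ 0; add g_4 = -9/52*x_2**2 + 73/52*x_2 - 16/13 to the basis.

The other S-polynomials (S(f_2,g_3), S(f_1,g_4), S(f_2,g_4), S(g_3,g_4)) all reduce to 0 modulo the current basis, so we have a Gröbner basis.
Inter-reduce: drop elements whose leading term is divisible by another's, tail-reduce, and make monic.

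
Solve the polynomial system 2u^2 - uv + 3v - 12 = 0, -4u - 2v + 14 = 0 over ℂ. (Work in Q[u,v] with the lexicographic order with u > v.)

Compute a lex Gröbner basis by Buchberger's algorithm.
f_1 = 2u^2 - uv + 3v - 12, LT = u^2.
f_2 = -4u - 2v + 14, LT = u.

S(f_1,f_2): lcm = u^2. S = -uv + 7/2u + 3/2v - 6.
  reduce S modulo (f_1, f_2):
  remainder 1/2v^2 - 15/4v + 25/4 ≠ 0; add h_3 = 1/2v^2 - 15/4v + 25/4 to the basis.

The other S-polynomials (S(f_1,h_3), S(f_2,h_3)) all reduce to 0 modulo the current basis, so we have a Gröbner basis.
Inter-reduce: drop elements whose leading term is divisible by another's, tail-reduce, and make monic.
Reduced Gröbner basis: {u + 1/2v - 7/2, v^2 - 15/2v + 25/2}.

From the last basis element, v^2 - 15/2v + 25/2 = 0, so v takes values in {5/2, 5}. Each choice, substituted upward through the basis, yields the corresponding point(s) of the solution set.
  v = 5/2: the earlier basis element becomes u - 9/4 = 0, giving u = 9/4 — point (9/4, 5/2).
  v = 5: the earlier basis element becomes u - 1 = 0, giving u = 1 — point (1, 5).

{(9/4, 5/2), (1, 5)}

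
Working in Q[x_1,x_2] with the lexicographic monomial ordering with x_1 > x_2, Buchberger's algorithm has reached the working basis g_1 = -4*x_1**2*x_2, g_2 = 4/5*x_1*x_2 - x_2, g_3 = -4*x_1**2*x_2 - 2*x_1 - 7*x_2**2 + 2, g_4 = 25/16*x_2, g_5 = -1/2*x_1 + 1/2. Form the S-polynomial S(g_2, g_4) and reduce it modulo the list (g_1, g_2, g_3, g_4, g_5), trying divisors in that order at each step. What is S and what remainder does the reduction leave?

S(g_2, g_4) = -5/4*x_2; remainder on division = 0.

lcm(LM(g_2), LM(g_4)) = x_1*x_2.
S = (lcm/LT(g_2))·g_2 − (lcm/LT(g_4))·g_4 = -5/4*x_2.
Reduce S modulo (g_1, g_2, g_3, g_4, g_5) in that order:
  leading term x_2: subtract (-4/5)·g_4 from -5/4*x_2 → 0
The remainder is 0, so this S-polynomial contributes no new basis element.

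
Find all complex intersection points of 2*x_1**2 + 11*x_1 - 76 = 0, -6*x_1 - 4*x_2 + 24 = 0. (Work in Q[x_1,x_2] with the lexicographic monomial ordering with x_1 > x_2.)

Compute a lex Gröbner basis by Buchberger's algorithm.
f_1 = 2*x_1**2 + 11*x_1 - 76, LT = x_1**2.
f_2 = -6*x_1 - 4*x_2 + 24, LT = x_1.

S(f_1,f_2): lcm = x_1**2. S = -2/3*x_1*x_2 + 19/2*x_1 - 38.
  leading term x_1*x_2: subtract (1/9*x_2)·f_2 from -2/3*x_1*x_2 + 19/2*x_1 - 38 → 19/2*x_1 + 4/9*x_2**2 - 8/3*x_2 - 38
  leading term x_1: subtract (-19/12)·f_2 from 19/2*x_1 + 4/9*x_2**2 - 8/3*x_2 - 38 → 4/9*x_2**2 - 9*x_2
  leading term x_2**2: no divisor's leading term divides it; move 4/9*x_2**2 to the remainder.
  leading term x_2: no divisor's leading term divides it; move -9*x_2 to the remainder.
  remainder 4/9*x_2**2 - 9*x_2 ≠ 0; add h_3 = 4/9*x_2**2 - 9*x_2 to the basis.

S(f_1,h_3): leading monomials are coprime, so the S-polynomial reduces to 0 (Buchberger's first criterion).
S(f_2,h_3): leading monomials are coprime, so the S-polynomial reduces to 0 (Buchberger's first criterion).
Every S-polynomial of the final basis reduces to 0, so we have a Gröbner basis.
Inter-reduce: drop elements whose leading term is divisible by another's, tail-reduce, and make monic.
Reduced Gröbner basis: {x_1 + 2/3*x_2 - 4, x_2**2 - 81/4*x_2}.

From the last basis element, x_2**2 - 81/4*x_2 = 0, so x_2 takes values in {0, 81/4}. Each choice, substituted upward through the basis, yields the corresponding point(s) of the solution set.
  x_2 = 0: the earlier basis element becomes x_1 - 4 = 0, giving x_1 = 4 — point (4, 0).
  x_2 = 81/4: the earlier basis element becomes x_1 + 19/2 = 0, giving x_1 = -19/2 — point (-19/2, 81/4).
This is the nonlinear analogue of row-reducing a linear system.

{(4, 0), (-19/2, 81/4)}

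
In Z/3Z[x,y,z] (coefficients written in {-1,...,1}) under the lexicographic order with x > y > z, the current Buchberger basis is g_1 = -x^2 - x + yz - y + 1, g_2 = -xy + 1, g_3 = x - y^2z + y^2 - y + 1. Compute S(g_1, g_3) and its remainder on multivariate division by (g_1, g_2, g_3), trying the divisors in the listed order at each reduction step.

S(g_1, g_3) = xy^2z - xy^2 + xy - yz + y - 1; remainder on division = 0.

lcm(LM(g_1), LM(g_3)) = x^2.
S = (lcm/LT(g_1))·g_1 − (lcm/LT(g_3))·g_3 = xy^2z - xy^2 + xy - yz + y - 1.
Reduce S modulo (g_1, g_2, g_3) in that order:
  leading term xy^2z: subtract (-yz)·g_2 from xy^2z - xy^2 + xy - yz + y - 1 → -xy^2 + xy + y - 1
  leading term xy^2: subtract (y)·g_2 from -xy^2 + xy + y - 1 → xy - 1
  leading term xy: subtract (-1)·g_2 from xy - 1 → 0
The remainder is 0, so this S-polynomial contributes no new basis element.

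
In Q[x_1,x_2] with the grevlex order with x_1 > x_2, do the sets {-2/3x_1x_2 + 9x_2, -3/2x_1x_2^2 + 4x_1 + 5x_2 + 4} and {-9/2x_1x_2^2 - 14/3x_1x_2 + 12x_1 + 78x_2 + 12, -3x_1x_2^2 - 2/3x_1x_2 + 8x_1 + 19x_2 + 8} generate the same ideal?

Yes, the ideals are equal.

Equality of ideals is decidable: compute both reduced Gröbner bases (unique for the ordering) and check whether they agree.
Buchberger on the first generating set:
f_1 = -2/3x_1x_2 + 9x_2, LT = x_1x_2.
f_2 = -3/2x_1x_2^2 + 4x_1 + 5x_2 + 4, LT = x_1x_2^2.

S(f_1,f_2): lcm = x_1x_2^2. S = -27/2x_2^2 + 8/3x_1 + 10/3x_2 + 8/3.
  leading term x_2^2: no divisor's leading term divides it; move -27/2x_2^2 to the remainder.
  leading term x_1: no divisor's leading term divides it; move 8/3x_1 to the remainder.
  leading term x_2: no divisor's leading term divides it; move 10/3x_2 to the remainder.
  leading term 1: no divisor's leading term divides it; move 8/3 to the remainder.
  remainder -27/2x_2^2 + 8/3x_1 + 10/3x_2 + 8/3 ≠ 0; add g_3 = -27/2x_2^2 + 8/3x_1 + 10/3x_2 + 8/3 to the basis.

S(f_1,g_3): lcm = x_1x_2^2. S = 16/81x_1^2 + 20/81x_1x_2 - 27/2x_2^2 + 16/81x_1.
  leading term x_1^2: no divisor's leading term divides it; move 16/81x_1^2 to the remainder.
  leading term x_1x_2: subtract (-10/27)·f_1 from 20/81x_1x_2 - 27/2x_2^2 + 16/81x_1 → -27/2x_2^2 + 16/81x_1 + 10/3x_2
  leading term x_2^2: subtract (1)·g_3 from -27/2x_2^2 + 16/81x_1 + 10/3x_2 → -200/81x_1 - 8/3
  leading term x_1: no divisor's leading term divides it; move -200/81x_1 to the remainder.
  leading term 1: no divisor's leading term divides it; move -8/3 to the remainder.
  remainder 16/81x_1^2 - 200/81x_1 - 8/3 ≠ 0; add g_4 = 16/81x_1^2 - 200/81x_1 - 8/3 to the basis.

The other S-polynomials (S(f_2,g_3), S(f_1,g_4), S(f_2,g_4), S(g_3,g_4)) all reduce to 0 modulo the current basis, so we have a Gröbner basis.
Inter-reduce: drop elements whose leading term is divisible by another's, tail-reduce, and make monic.
Reduced Gröbner basis: {x_1^2 - 25/2x_1 - 27/2, x_1x_2 - 27/2x_2, x_2^2 - 16/81x_1 - 20/81x_2 - 16/81}.

Buchberger on the second generating set:
h_1 = -9/2x_1x_2^2 - 14/3x_1x_2 + 12x_1 + 78x_2 + 12, LT = x_1x_2^2.
h_2 = -3x_1x_2^2 - 2/3x_1x_2 + 8x_1 + 19x_2 + 8, LT = x_1x_2^2.

S(h_1,h_2): lcm = x_1x_2^2. S = 22/27x_1x_2 - 11x_2.
  leading term x_1x_2: no divisor's leading term divides it; move 22/27x_1x_2 to the remainder.
  leading term x_2: no divisor's leading term divides it; move -11x_2 to the remainder.
  remainder 22/27x_1x_2 - 11x_2 ≠ 0; add k_3 = 22/27x_1x_2 - 11x_2 to the basis.

S(h_1,k_3): lcm = x_1x_2^2. S = 28/27x_1x_2 + 27/2x_2^2 - 8/3x_1 - 52/3x_2 - 8/3.
  leading term x_1x_2: subtract (14/11)·k_3 from 28/27x_1x_2 + 27/2x_2^2 - 8/3x_1 - 52/3x_2 - 8/3 → 27/2x_2^2 - 8/3x_1 - 10/3x_2 - 8/3
  leading term x_2^2: no divisor's leading term divides it; move 27/2x_2^2 to the remainder.
  leading term x_1: no divisor's leading term divides it; move -8/3x_1 to the remainder.
  leading term x_2: no divisor's leading term divides it; move -10/3x_2 to the remainder.
  leading term 1: no divisor's leading term divides it; move -8/3 to the remainder.
  remainder 27/2x_2^2 - 8/3x_1 - 10/3x_2 - 8/3 ≠ 0; add k_4 = 27/2x_2^2 - 8/3x_1 - 10/3x_2 - 8/3 to the basis.

S(h_1,k_4): lcm = x_1x_2^2. S = 16/81x_1^2 + 104/81x_1x_2 - 200/81x_1 - 52/3x_2 - 8/3.
  leading term x_1^2: no divisor's leading term divides it; move 16/81x_1^2 to the remainder.
  leading term x_1x_2: subtract (52/33)·k_3 from 104/81x_1x_2 - 200/81x_1 - 52/3x_2 - 8/3 → -200/81x_1 - 8/3
  leading term x_1: no divisor's leading term divides it; move -200/81x_1 to the remainder.
  leading term 1: no divisor's leading term divides it; move -8/3 to the remainder.
  remainder 16/81x_1^2 - 200/81x_1 - 8/3 ≠ 0; add k_5 = 16/81x_1^2 - 200/81x_1 - 8/3 to the basis.

The other S-polynomials (S(h_2,k_3), S(h_2,k_4), S(k_3,k_4), S(h_1,k_5), S(h_2,k_5), S(k_3,k_5), S(k_4,k_5)) all reduce to 0 modulo the current basis, so we have a Gröbner basis.
Inter-reduce: drop elements whose leading term is divisible by another's, tail-reduce, and make monic.
Reduced Gröbner basis: {x_1^2 - 25/2x_1 - 27/2, x_1x_2 - 27/2x_2, x_2^2 - 16/81x_1 - 20/81x_2 - 16/81}.

Same reduced basis, so the two generating sets span the same ideal.
The same test decides containment: I ⊆ J iff every generator of I reduces to 0 modulo a Gröbner basis of J.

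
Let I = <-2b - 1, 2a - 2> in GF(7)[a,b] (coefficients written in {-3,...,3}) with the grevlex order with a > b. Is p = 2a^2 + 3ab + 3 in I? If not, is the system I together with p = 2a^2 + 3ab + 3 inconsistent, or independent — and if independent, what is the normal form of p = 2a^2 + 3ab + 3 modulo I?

2a^2 + 3ab + 3 lies in I (it reduces to 0).

First compute the reduced Gröbner basis of I by Buchberger's algorithm.
f_1 = -2b - 1, LT = b.
f_2 = 2a - 2, LT = a.

S(f_1,f_2): leading monomials are coprime, so the S-polynomial reduces to 0 (Buchberger's first criterion).
Every S-polynomial of the final basis reduces to 0, so we have a Gröbner basis.
Inter-reduce: drop elements whose leading term is divisible by another's, tail-reduce, and make monic.
Reduced Gröbner basis: {a - 1, b - 3}.
Label its elements g_1 = a - 1, g_2 = b - 3.

Reduce p = 2a^2 + 3ab + 3 modulo G:
  leading term a^2: subtract (2a)·g_1 from 2a^2 + 3ab + 3 → 3ab + 2a + 3
  leading term ab: subtract (3b)·g_1 from 3ab + 2a + 3 → 2a + 3b + 3
  leading term a: subtract (2)·g_1 from 2a + 3b + 3 → 3b - 2
  leading term b: subtract (3)·g_2 from 3b - 2 → 0
  normal form = 0.
Since the normal form is 0, p ∈ I.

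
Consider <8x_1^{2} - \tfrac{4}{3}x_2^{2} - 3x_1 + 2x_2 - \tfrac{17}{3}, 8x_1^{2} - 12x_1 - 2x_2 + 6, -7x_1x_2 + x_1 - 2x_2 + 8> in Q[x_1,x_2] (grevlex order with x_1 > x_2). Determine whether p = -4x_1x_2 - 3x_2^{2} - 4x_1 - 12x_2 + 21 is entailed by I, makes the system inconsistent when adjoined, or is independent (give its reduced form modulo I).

Adjoining -4x_1x_2 - 3x_2^{2} - 4x_1 - 12x_2 + 21 makes the ideal the whole ring: the system is inconsistent.

First compute the reduced Gröbner basis of I by Buchberger's algorithm.
f_1 = 8x_1^{2} - \tfrac{4}{3}x_2^{2} - 3x_1 + 2x_2 - \tfrac{17}{3}, LT = x_1^{2}.
f_2 = 8x_1^{2} - 12x_1 - 2x_2 + 6, LT = x_1^{2}.
f_3 = -7x_1x_2 + x_1 - 2x_2 + 8, LT = x_1x_2.

S(f_1,f_2): lcm = x_1^{2}. S = -\tfrac{1}{6}x_2^{2} + \tfrac{9}{8}x_1 + \tfrac{1}{2}x_2 - \tfrac{35}{24}.
  leading term x_2^{2}: no divisor's leading term divides it; move -\tfrac{1}{6}x_2^{2} to the remainder.
  leading term x_1: no divisor's leading term divides it; move \tfrac{9}{8}x_1 to the remainder.
  leading term x_2: no divisor's leading term divides it; move \tfrac{1}{2}x_2 to the remainder.
  leading term 1: no divisor's leading term divides it; move -\tfrac{35}{24} to the remainder.
  remainder -\tfrac{1}{6}x_2^{2} + \tfrac{9}{8}x_1 + \tfrac{1}{2}x_2 - \tfrac{35}{24} ≠ 0; add h_4 = -\tfrac{1}{6}x_2^{2} + \tfrac{9}{8}x_1 + \tfrac{1}{2}x_2 - \tfrac{35}{24} to the basis.

S(f_1,f_3): lcm = x_1^{2}x_2. S = -\tfrac{1}{6}x_2^{3} + \tfrac{1}{7}x_1^{2} - \tfrac{37}{56}x_1x_2 + \tfrac{1}{4}x_2^{2} + \tfrac{8}{7}x_1 - \tfrac{17}{24}x_2.
  leading term x_2^{3}: subtract (x_2)·h_4 from -\tfrac{1}{6}x_2^{3} + \tfrac{1}{7}x_1^{2} - \tfrac{37}{56}x_1x_2 + \tfrac{1}{4}x_2^{2} + \tfrac{8}{7}x_1 - \tfrac{17}{24}x_2 → \tfrac{1}{7}x_1^{2} - \tfrac{25}{14}x_1x_2 - \tfrac{1}{4}x_2^{2} + \tfrac{8}{7}x_1 + \tfrac{3}{4}x_2
  leading term x_1^{2}: subtract (\tfrac{1}{56})·f_1 from \tfrac{1}{7}x_1^{2} - \tfrac{25}{14}x_1x_2 - \tfrac{1}{4}x_2^{2} + \tfrac{8}{7}x_1 + \tfrac{3}{4}x_2 → -\tfrac{25}{14}x_1x_2 - \tfrac{19}{84}x_2^{2} + \tfrac{67}{56}x_1 + \tfrac{5}{7}x_2 + \tfrac{17}{168}
  leading term x_1x_2: subtract (\tfrac{25}{98})·f_3 from -\tfrac{25}{14}x_1x_2 - \tfrac{19}{84}x_2^{2} + \tfrac{67}{56}x_1 + \tfrac{5}{7}x_2 + \tfrac{17}{168} → -\tfrac{19}{84}x_2^{2} + \tfrac{369}{392}x_1 + \tfrac{60}{49}x_2 - \tfrac{2281}{1176}
  leading term x_2^{2}: subtract (\tfrac{19}{14})·h_4 from -\tfrac{19}{84}x_2^{2} + \tfrac{369}{392}x_1 + \tfrac{60}{49}x_2 - \tfrac{2281}{1176} → -\tfrac{459}{784}x_1 + \tfrac{107}{196}x_2 + \tfrac{31}{784}
  leading term x_1: no divisor's leading term divides it; move -\tfrac{459}{784}x_1 to the remainder.
  leading term x_2: no divisor's leading term divides it; move \tfrac{107}{196}x_2 to the remainder.
  leading term 1: no divisor's leading term divides it; move \tfrac{31}{784} to the remainder.
  remainder -\tfrac{459}{784}x_1 + \tfrac{107}{196}x_2 + \tfrac{31}{784} ≠ 0; add h_5 = -\tfrac{459}{784}x_1 + \tfrac{107}{196}x_2 + \tfrac{31}{784} to the basis.

S(f_3,h_4): lcm = x_1x_2^{2}. S = \tfrac{27}{4}x_1^{2} + \tfrac{20}{7}x_1x_2 + \tfrac{2}{7}x_2^{2} - \tfrac{35}{4}x_1 - \tfrac{8}{7}x_2.
  leading term x_1^{2}: subtract (\tfrac{27}{32})·f_1 from \tfrac{27}{4}x_1^{2} + \tfrac{20}{7}x_1x_2 + \tfrac{2}{7}x_2^{2} - \tfrac{35}{4}x_1 - \tfrac{8}{7}x_2 → \tfrac{20}{7}x_1x_2 + \tfrac{79}{56}x_2^{2} - \tfrac{199}{32}x_1 - \tfrac{317}{112}x_2 + \tfrac{153}{32}
  leading term x_1x_2: subtract (-\tfrac{20}{49})·f_3 from \tfrac{20}{7}x_1x_2 + \tfrac{79}{56}x_2^{2} - \tfrac{199}{32}x_1 - \tfrac{317}{112}x_2 + \tfrac{153}{32} → \tfrac{79}{56}x_2^{2} - \tfrac{9111}{1568}x_1 - \tfrac{2859}{784}x_2 + \tfrac{12617}{1568}
  leading term x_2^{2}: subtract (-\tfrac{237}{28})·h_4 from \tfrac{79}{56}x_2^{2} - \tfrac{9111}{1568}x_1 - \tfrac{2859}{784}x_2 + \tfrac{12617}{1568} → \tfrac{1455}{392}x_1 + \tfrac{459}{784}x_2 - \tfrac{3369}{784}
  leading term x_1: subtract (-\tfrac{970}{153})·h_5 from \tfrac{1455}{392}x_1 + \tfrac{459}{784}x_2 - \tfrac{3369}{784} → \tfrac{69341}{17136}x_2 - \tfrac{69341}{17136}
  leading term x_2: no divisor's leading term divides it; move \tfrac{69341}{17136}x_2 to the remainder.
  leading term 1: no divisor's leading term divides it; move -\tfrac{69341}{17136} to the remainder.
  remainder \tfrac{69341}{17136}x_2 - \tfrac{69341}{17136} ≠ 0; add h_6 = \tfrac{69341}{17136}x_2 - \tfrac{69341}{17136} to the basis.

The other S-polynomials (S(f_2,f_3), S(f_1,h_4), S(f_2,h_4), S(f_1,h_5), S(f_2,h_5), S(f_3,h_5), S(h_4,h_5), S(f_1,h_6), S(f_2,h_6), S(f_3,h_6), S(h_4,h_6), S(h_5,h_6)) all reduce to 0 modulo the current basis, so we have a Gröbner basis.
Inter-reduce: drop elements whose leading term is divisible by another's, tail-reduce, and make monic.
Reduced Gröbner basis: {x_1 - 1, x_2 - 1}.
Label its elements g_1 = x_1 - 1, g_2 = x_2 - 1.

Reduce p = -4x_1x_2 - 3x_2^{2} - 4x_1 - 12x_2 + 21 modulo G:
  leading term x_1x_2: subtract (-4x_2)·g_1 from -4x_1x_2 - 3x_2^{2} - 4x_1 - 12x_2 + 21 → -3x_2^{2} - 4x_1 - 16x_2 + 21
  leading term x_2^{2}: subtract (-3x_2)·g_2 from -3x_2^{2} - 4x_1 - 16x_2 + 21 → -4x_1 - 19x_2 + 21
  leading term x_1: subtract (-4)·g_1 from -4x_1 - 19x_2 + 21 → -19x_2 + 17
  leading term x_2: subtract (-19)·g_2 from -19x_2 + 17 → -2
  leading term 1: no divisor's leading term divides it; move -2 to the remainder.
  normal form = -2.
The normal form is nonzero, so p ∉ I. Since p minus its normal form lies in I, I + (p) = I + (r) where r = -2; decide whether this ideal is the whole ring.
Here r = -2 is a nonzero constant, hence a unit: 1 ∈ I + (p), the Gröbner basis of I + (p) is {1}, and the enlarged system has no common solution — adjoining p is inconsistent.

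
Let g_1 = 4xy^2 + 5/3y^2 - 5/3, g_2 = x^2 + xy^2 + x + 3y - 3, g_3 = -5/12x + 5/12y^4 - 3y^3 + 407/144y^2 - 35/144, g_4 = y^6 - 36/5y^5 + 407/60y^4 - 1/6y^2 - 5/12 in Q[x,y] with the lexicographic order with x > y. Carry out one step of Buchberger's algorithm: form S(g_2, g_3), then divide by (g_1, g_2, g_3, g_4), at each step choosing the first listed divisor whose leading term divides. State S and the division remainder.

lcm(LM(g_2), LM(g_3)) = x^2.
S = (lcm/LT(g_2))·g_2 − (lcm/LT(g_3))·g_3 = xy^4 - 36/5xy^3 + 467/60xy^2 + 5/12x + 3y - 3.
Reduce S modulo (g_1, g_2, g_3, g_4) in that order:
  leading term xy^4: subtract (1/4y^2)·g_1 from xy^4 - 36/5xy^3 + 467/60xy^2 + 5/12x + 3y - 3 → -36/5xy^3 + 467/60xy^2 + 5/12x - 5/12y^4 + 5/12y^2 + 3y - 3
  leading term xy^3: subtract (-9/5y)·g_1 from -36/5xy^3 + 467/60xy^2 + 5/12x - 5/12y^4 + 5/12y^2 + 3y - 3 → 467/60xy^2 + 5/12x - 5/12y^4 + 3y^3 + 5/12y^2 - 3
  leading term xy^2: subtract (467/240)·g_1 from 467/60xy^2 + 5/12x - 5/12y^4 + 3y^3 + 5/12y^2 - 3 → 5/12x - 5/12y^4 + 3y^3 - 407/144y^2 + 35/144
  leading term x: subtract (-1)·g_3 from 5/12x - 5/12y^4 + 3y^3 - 407/144y^2 + 35/144 → 0
The remainder is 0, so this S-polynomial contributes no new basis element.

S(g_2, g_3) = xy^4 - 36/5xy^3 + 467/60xy^2 + 5/12x + 3y - 3; remainder on division = 0.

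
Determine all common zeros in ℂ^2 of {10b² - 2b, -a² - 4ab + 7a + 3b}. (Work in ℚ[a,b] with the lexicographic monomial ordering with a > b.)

Compute a lex Gröbner basis by Buchberger's algorithm.
f_1 = 10b² - 2b, LT = b².
f_2 = -a² - 4ab + 7a + 3b, LT = a².

The S-polynomials (S(f_1,f_2)) all reduce to 0 modulo the current basis, so we have a Gröbner basis.
Inter-reduce: drop elements whose leading term is divisible by another's, tail-reduce, and make monic.
Reduced Gröbner basis: {a² + 4ab - 7a - 3b, b² - ⅕b}.

Elimination: the polynomial b² - ⅕b lies in the elimination ideal for b, so b ∈ {0, 1/5}. For each such b, the remaining basis elements (now univariate) give the rest of the solution.
  b = 0: the earlier basis element becomes a² - 7a = 0, giving a = 0, 7 — points (0, 0), (7, 0).
  b = 1/5: the earlier basis element becomes a² - 31/5a - ⅗ = 0, giving a = 31/10 - sqrt(1021)/10, 31/10 + sqrt(1021)/10 — points (31/10 - sqrt(1021)/10, 1/5), (31/10 + sqrt(1021)/10, 1/5).

{(0, 0), (7, 0), (31/10 - sqrt(1021)/10, 1/5), (31/10 + sqrt(1021)/10, 1/5)}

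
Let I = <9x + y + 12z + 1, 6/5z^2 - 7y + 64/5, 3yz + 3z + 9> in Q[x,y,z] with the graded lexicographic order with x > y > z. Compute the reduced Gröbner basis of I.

G = {y^2 - 29/35y + 18/35z - 64/35, yz + z + 3, z^2 - 35/6y + 32/3, x + 1/9y + 4/3z + 1/9}

This is the nonlinear analogue of row-reducing a linear system.

f_1 = 9x + y + 12z + 1, LT = x.
f_2 = 6/5z^2 - 7y + 64/5, LT = z^2.
f_3 = 3yz + 3z + 9, LT = yz.

S(f_1,f_2): leading monomials are coprime, so the S-polynomial reduces to 0 (Buchberger's first criterion).
S(f_1,f_3): leading monomials are coprime, so the S-polynomial reduces to 0 (Buchberger's first criterion).
S(f_2,f_3): lcm = yz^2. S = -35/6y^2 - z^2 + 32/3y - 3z.
  leading term y^2: no divisor's leading term divides it; move -35/6y^2 to the remainder.
  leading term z^2: subtract (-5/6)·f_2 from -z^2 + 32/3y - 3z → 29/6y - 3z + 32/3
  leading term y: no divisor's leading term divides it; move 29/6y to the remainder.
  leading term z: no divisor's leading term divides it; move -3z to the remainder.
  leading term 1: no divisor's leading term divides it; move 32/3 to the remainder.
  remainder -35/6y^2 + 29/6y - 3z + 32/3 ≠ 0; add g_4 = -35/6y^2 + 29/6y - 3z + 32/3 to the basis.

S(f_1,g_4): leading monomials are coprime, so the S-polynomial reduces to 0 (Buchberger's first criterion).
S(f_2,g_4): leading monomials are coprime, so the S-polynomial reduces to 0 (Buchberger's first criterion).
S(f_3,g_4): lcm = y^2z. S = 64/35yz - 18/35z^2 + 3y + 64/35z.
  leading term yz: subtract (64/105)·f_3 from 64/35yz - 18/35z^2 + 3y + 64/35z → -18/35z^2 + 3y - 192/35
  leading term z^2: subtract (-3/7)·f_2 from -18/35z^2 + 3y - 192/35 → 0
  remainder 0.

Every S-polynomial of the final basis reduces to 0, so we have a Gröbner basis.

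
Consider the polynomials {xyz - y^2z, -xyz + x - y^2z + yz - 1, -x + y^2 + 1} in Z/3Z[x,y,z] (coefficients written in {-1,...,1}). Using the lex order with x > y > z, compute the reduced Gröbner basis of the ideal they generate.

G = {x - 1, y^2, yz}

f_1 = xyz - y^2z, LT = xyz.
f_2 = -xyz + x - y^2z + yz - 1, LT = xyz.
f_3 = -x + y^2 + 1, LT = x.

S(f_1,f_2): lcm = xyz. S = x + y^2z + yz - 1.
  leading term x: subtract (-1)·f_3 from x + y^2z + yz - 1 → y^2z + y^2 + yz
  leading term y^2z: no divisor's leading term divides it; move y^2z to the remainder.
  leading term y^2: no divisor's leading term divides it; move y^2 to the remainder.
  leading term yz: no divisor's leading term divides it; move yz to the remainder.
  remainder y^2z + y^2 + yz ≠ 0; add g_4 = y^2z + y^2 + yz to the basis.

S(f_1,f_3): lcm = xyz. S = y^3z - y^2z + yz.
  leading term y^3z: subtract (y)·g_4 from y^3z - y^2z + yz → -y^3 + y^2z + yz
  leading term y^3: no divisor's leading term divides it; move -y^3 to the remainder.
  leading term y^2z: subtract (1)·g_4 from y^2z + yz → -y^2
  leading term y^2: no divisor's leading term divides it; move -y^2 to the remainder.
  remainder -y^3 - y^2 ≠ 0; add g_5 = -y^3 - y^2 to the basis.

S(f_1,g_5): lcm = xy^3z. S = -xy^2z - y^4z.
  leading term xy^2z: subtract (-y)·f_1 from -xy^2z - y^4z → -y^4z - y^3z
  leading term y^4z: subtract (-y^2)·g_4 from -y^4z - y^3z → y^4
  leading term y^4: subtract (-y)·g_5 from y^4 → -y^3
  leading term y^3: subtract (1)·g_5 from -y^3 → y^2
  leading term y^2: no divisor's leading term divides it; move y^2 to the remainder.
  remainder y^2 ≠ 0; add g_6 = y^2 to the basis.

S(f_1,g_6): lcm = xy^2z. S = -y^3z.
  leading term y^3z: subtract (-y)·g_4 from -y^3z → y^3 + y^2z
  leading term y^3: subtract (-1)·g_5 from y^3 + y^2z → y^2z - y^2
  leading term y^2z: subtract (1)·g_4 from y^2z - y^2 → y^2 - yz
  leading term y^2: subtract (1)·g_6 from y^2 - yz → -yz
  leading term yz: no divisor's leading term divides it; move -yz to the remainder.
  remainder -yz ≠ 0; add g_7 = -yz to the basis.

The other S-polynomials (S(f_2,f_3), S(f_1,g_4), S(f_2,g_4), S(f_3,g_4), S(f_2,g_5), S(f_3,g_5), S(g_4,g_5), S(f_2,g_6), S(f_3,g_6), S(g_4,g_6), S(g_5,g_6), S(f_1,g_7), S(f_2,g_7), S(f_3,g_7), S(g_4,g_7), S(g_5,g_7), S(g_6,g_7)) all reduce to 0 modulo the current basis, so we have a Gröbner basis.
Inter-reduce: drop elements whose leading term is divisible by another's, tail-reduce, and make monic.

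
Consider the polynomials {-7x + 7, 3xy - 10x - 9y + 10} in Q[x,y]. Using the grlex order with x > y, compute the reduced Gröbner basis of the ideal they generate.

G = {x - 1, y}

Buchberger's algorithm terminates because the ascending chain of leading-term ideals stabilizes.

f_1 = -7x + 7, LT = x.
f_2 = 3xy - 10x - 9y + 10, LT = xy.

S(f_1,f_2): lcm = xy. S = 10/3x + 2y - 10/3.
  leading term x: subtract (-10/21)·f_1 from 10/3x + 2y - 10/3 → 2y
  leading term y: no divisor's leading term divides it; move 2y to the remainder.
  remainder 2y ≠ 0; add g_3 = 2y to the basis.

The other S-polynomials (S(f_1,g_3), S(f_2,g_3)) all reduce to 0 modulo the current basis, so we have a Gröbner basis.
Inter-reduce: drop elements whose leading term is divisible by another's, tail-reduce, and make monic.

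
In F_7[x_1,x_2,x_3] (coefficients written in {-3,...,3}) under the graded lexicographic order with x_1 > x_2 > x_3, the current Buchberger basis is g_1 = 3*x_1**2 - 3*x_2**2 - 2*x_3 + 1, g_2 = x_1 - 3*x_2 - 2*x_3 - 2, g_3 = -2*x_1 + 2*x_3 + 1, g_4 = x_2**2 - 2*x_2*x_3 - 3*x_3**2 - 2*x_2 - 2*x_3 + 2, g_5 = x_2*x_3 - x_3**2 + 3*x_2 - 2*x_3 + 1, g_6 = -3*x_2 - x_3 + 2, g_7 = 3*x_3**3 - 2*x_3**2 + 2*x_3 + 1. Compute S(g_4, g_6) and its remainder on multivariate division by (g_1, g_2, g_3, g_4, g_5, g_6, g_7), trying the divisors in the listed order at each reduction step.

S(g_4, g_6) = -3*x_3**2 + x_2 - 2*x_3 + 2; remainder on division = -3*x_3**2 - 2.

lcm(LM(g_4), LM(g_6)) = x_2**2.
S = (lcm/LT(g_4))·g_4 − (lcm/LT(g_6))·g_6 = -3*x_3**2 + x_2 - 2*x_3 + 2.
Reduce S modulo (g_1, g_2, g_3, g_4, g_5, g_6, g_7) in that order:
  leading term x_3**2: no divisor's leading term divides it; move -3*x_3**2 to the remainder.
  leading term x_2: subtract (2)·g_6 from x_2 - 2*x_3 + 2 → -2
  leading term 1: no divisor's leading term divides it; move -2 to the remainder.
The remainder -3*x_3**2 - 2 is nonzero, so it would be added as the next basis element.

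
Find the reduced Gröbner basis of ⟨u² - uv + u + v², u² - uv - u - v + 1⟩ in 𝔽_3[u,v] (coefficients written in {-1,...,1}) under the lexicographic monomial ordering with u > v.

f_1 = u² - uv + u + v², LT = u².
f_2 = u² - uv - u - v + 1, LT = u².

S(f_1,f_2): lcm = u². S = -u + v² + v - 1.
  leading term u: no divisor's leading term divides it; move -u to the remainder.
  leading term v²: no divisor's leading term divides it; move v² to the remainder.
  leading term v: no divisor's leading term divides it; move v to the remainder.
  leading term 1: no divisor's leading term divides it; move -1 to the remainder.
  remainder -u + v² + v - 1 ≠ 0; add g_3 = -u + v² + v - 1 to the basis.

S(f_1,g_3): lcm = u². S = uv² + v².
  leading term uv²: subtract (-v²)·g_3 from uv² + v² → v⁴ + v³
  leading term v⁴: no divisor's leading term divides it; move v⁴ to the remainder.
  leading term v³: no divisor's leading term divides it; move v³ to the remainder.
  remainder v⁴ + v³ ≠ 0; add g_4 = v⁴ + v³ to the basis.

The other S-polynomials (S(f_2,g_3), S(f_1,g_4), S(f_2,g_4), S(g_3,g_4)) all reduce to 0 modulo the current basis, so we have a Gröbner basis.
Inter-reduce: drop elements whose leading term is divisible by another's, tail-reduce, and make monic.

G = {u - v² - v + 1, v⁴ + v³}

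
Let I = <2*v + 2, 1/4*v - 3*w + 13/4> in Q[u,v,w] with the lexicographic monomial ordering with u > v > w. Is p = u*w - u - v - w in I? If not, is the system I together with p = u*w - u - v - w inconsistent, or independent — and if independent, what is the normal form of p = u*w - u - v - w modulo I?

First compute the reduced Gröbner basis of I by Buchberger's algorithm.
f_1 = 2*v + 2, LT = v.
f_2 = 1/4*v - 3*w + 13/4, LT = v.

S(f_1,f_2): lcm = v. S = 12*w - 12.
  leading term w: no divisor's leading term divides it; move 12*w to the remainder.
  leading term 1: no divisor's leading term divides it; move -12 to the remainder.
  remainder 12*w - 12 ≠ 0; add h_3 = 12*w - 12 to the basis.

The other S-polynomials (S(f_1,h_3), S(f_2,h_3)) all reduce to 0 modulo the current basis, so we have a Gröbner basis.
Inter-reduce: drop elements whose leading term is divisible by another's, tail-reduce, and make monic.
Reduced Gröbner basis: {v + 1, w - 1}.
Label its elements g_1 = v + 1, g_2 = w - 1.

Reduce p = u*w - u - v - w modulo G:
  leading term u*w: subtract (u)·g_2 from u*w - u - v - w → -v - w
  leading term v: subtract (-1)·g_1 from -v - w → -w + 1
  leading term w: subtract (-1)·g_2 from -w + 1 → 0
  normal form = 0.
Since the normal form is 0, p ∈ I.

u*w - u - v - w lies in I (it reduces to 0).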